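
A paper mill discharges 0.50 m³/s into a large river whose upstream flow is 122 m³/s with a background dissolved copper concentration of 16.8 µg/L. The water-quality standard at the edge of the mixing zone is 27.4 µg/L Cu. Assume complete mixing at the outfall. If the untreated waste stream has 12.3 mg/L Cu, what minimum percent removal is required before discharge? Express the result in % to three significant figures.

16.8 µg/L = 0.0168 mg/L.
27.4 µg/L = 0.0274 mg/L.
Mass balance: 0.0274·122.5 = 0.5·Cₑ + 122·0.0168.
Cₑ = (3.357 − 2.05) / 0.5 = 2.614 mg/L.
Required removal = 1 − 2.614/12.3 = 78.75 %.

78.7 %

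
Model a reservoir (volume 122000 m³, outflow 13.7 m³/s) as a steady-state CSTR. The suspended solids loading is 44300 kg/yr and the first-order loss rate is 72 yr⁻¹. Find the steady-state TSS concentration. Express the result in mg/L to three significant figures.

0.100 mg/L

Outflow Q = 13.7 m³/s × 3.156e+07 s/yr = 4.323e+08 m³/yr.
Steady-state CSTR mass balance: W = Q·C + k·V·C, so C = W/(Q + kV).
Q + kV = 4.323e+08 + 72·122000 = 4.411e+08 m³/yr.
C = 44300/4.411e+08 = 0.0001004 kg/m³ = 0.1004 mg/L.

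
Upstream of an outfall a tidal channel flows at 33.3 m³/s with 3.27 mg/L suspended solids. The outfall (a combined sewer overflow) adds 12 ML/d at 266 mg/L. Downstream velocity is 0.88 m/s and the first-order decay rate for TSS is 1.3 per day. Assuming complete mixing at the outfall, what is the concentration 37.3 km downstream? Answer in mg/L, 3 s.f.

12 ML/d = 0.1389 m³/s.
After complete mixing, C₀ = (0.1389·266 + 33.3·3.27) / 33.44 = 4.361 mg/L.
Travel time t = 3.73e+04 m / 0.88 m/s = 4.239e+04 s = 0.4906 d.
C = 4.361·exp(−1.3·0.4906) = 4.361·0.5285 = 2.305 mg/L.

2.30 mg/L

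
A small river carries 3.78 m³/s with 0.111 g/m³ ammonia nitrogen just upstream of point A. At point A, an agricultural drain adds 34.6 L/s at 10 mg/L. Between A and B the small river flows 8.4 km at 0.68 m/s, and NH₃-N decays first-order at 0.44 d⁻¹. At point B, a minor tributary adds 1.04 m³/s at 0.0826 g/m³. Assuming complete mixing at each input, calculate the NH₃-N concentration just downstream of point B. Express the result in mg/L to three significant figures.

34.6 L/s = 0.0346 m³/s.
After input A: C = (3.78·0.111 + 0.0346·10) / 3.815 = 0.2007 mg/L.
Over the 8.4 km reach to input B (t = 1.235e+04 s = 0.143 d), decay gives C = 0.2007·exp(−0.44·0.143) = 0.1885 mg/L.
After input B: C = (3.815·0.1885 + 1.04·0.0826) / 4.855 = 0.1658 mg/L.

0.166 mg/L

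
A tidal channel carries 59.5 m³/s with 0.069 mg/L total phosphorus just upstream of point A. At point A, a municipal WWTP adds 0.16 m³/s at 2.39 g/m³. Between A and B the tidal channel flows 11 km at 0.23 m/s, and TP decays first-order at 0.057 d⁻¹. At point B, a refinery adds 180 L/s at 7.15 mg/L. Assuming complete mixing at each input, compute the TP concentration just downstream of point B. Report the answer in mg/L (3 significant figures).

After input A: C = (59.5·0.069 + 0.16·2.39) / 59.66 = 0.07522 mg/L.
Over the 11 km reach to input B (t = 4.783e+04 s = 0.5535 d), decay gives C = 0.07522·exp(−0.057·0.5535) = 0.07289 mg/L.
180 L/s = 0.18 m³/s.
After input B: C = (59.66·0.07289 + 0.18·7.15) / 59.84 = 0.09418 mg/L.

0.0942 mg/L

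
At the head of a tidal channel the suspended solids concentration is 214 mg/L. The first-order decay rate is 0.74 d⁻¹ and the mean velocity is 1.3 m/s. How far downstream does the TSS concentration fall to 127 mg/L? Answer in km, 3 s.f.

79.2 km

From C = C₀·e^(−kt), t = ln(C₀/C)/k = ln(214/127)/0.74 = 0.5218/0.74 = 0.7051 d.
Distance = v·t = 1.3 m/s × 6.092e+04 s = 7.92e+04 m = 79.2 km.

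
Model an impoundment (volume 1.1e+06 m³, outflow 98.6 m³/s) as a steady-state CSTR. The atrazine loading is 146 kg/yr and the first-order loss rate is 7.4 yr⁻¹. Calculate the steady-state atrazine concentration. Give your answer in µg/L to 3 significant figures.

Outflow Q = 98.6 m³/s × 3.156e+07 s/yr = 3.112e+09 m³/yr.
Steady-state CSTR mass balance: W = Q·C + k·V·C, so C = W/(Q + kV).
Q + kV = 3.112e+09 + 7.4·1.1e+06 = 3.12e+09 m³/yr.
C = 146/3.12e+09 = 4.68e-08 kg/m³ = 4.68e-05 mg/L = 0.0468 µg/L.

0.0468 µg/L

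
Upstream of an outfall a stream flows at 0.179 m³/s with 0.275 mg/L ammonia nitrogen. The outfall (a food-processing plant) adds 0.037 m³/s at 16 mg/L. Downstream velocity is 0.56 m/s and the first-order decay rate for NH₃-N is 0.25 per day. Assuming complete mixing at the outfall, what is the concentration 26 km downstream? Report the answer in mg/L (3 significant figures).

After complete mixing, C₀ = (0.037·16 + 0.179·0.275) / 0.216 = 2.969 mg/L.
Travel time t = 2.6e+04 m / 0.56 m/s = 4.643e+04 s = 0.5374 d.
C = 2.969·exp(−0.25·0.5374) = 2.969·0.8743 = 2.595 mg/L.

2.60 mg/L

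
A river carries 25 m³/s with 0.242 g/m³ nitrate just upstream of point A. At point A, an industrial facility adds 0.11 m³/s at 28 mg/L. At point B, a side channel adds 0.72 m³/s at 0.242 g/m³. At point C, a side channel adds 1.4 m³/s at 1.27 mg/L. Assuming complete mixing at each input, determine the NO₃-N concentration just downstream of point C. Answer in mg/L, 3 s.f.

0.407 mg/L

After input A: C = (25·0.242 + 0.11·28) / 25.11 = 0.3636 mg/L.
After input B: C = (25.11·0.3636 + 0.72·0.242) / 25.83 = 0.3602 mg/L.
After input C: C = (25.83·0.3602 + 1.4·1.27) / 27.23 = 0.407 mg/L.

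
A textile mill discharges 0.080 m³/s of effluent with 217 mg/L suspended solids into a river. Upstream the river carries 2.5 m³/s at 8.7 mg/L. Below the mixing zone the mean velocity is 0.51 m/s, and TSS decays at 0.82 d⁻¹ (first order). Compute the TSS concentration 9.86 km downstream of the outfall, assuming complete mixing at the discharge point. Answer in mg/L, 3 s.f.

12.6 mg/L

After complete mixing, C₀ = (0.08·217 + 2.5·8.7) / 2.58 = 15.16 mg/L.
Travel time t = 9860 m / 0.51 m/s = 1.933e+04 s = 0.2238 d.
C = 15.16·exp(−0.82·0.2238) = 15.16·0.8324 = 12.62 mg/L.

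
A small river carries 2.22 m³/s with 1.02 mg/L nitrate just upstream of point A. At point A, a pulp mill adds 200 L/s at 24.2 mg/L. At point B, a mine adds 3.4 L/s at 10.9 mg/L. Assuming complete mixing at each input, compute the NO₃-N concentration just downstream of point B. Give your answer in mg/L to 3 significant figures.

2.95 mg/L

200 L/s = 0.2 m³/s.
After input A: C = (2.22·1.02 + 0.2·24.2) / 2.42 = 2.936 mg/L.
3.4 L/s = 0.0034 m³/s.
After input B: C = (2.42·2.936 + 0.0034·10.9) / 2.423 = 2.947 mg/L.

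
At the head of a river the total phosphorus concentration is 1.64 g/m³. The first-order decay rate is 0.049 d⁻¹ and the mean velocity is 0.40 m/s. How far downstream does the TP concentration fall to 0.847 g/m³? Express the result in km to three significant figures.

From C = C₀·e^(−kt), t = ln(C₀/C)/k = ln(1.64/0.847)/0.049 = 0.6608/0.049 = 13.48 d.
Distance = v·t = 0.40 m/s × 1.165e+06 s = 4.66e+05 m = 466 km.

466 km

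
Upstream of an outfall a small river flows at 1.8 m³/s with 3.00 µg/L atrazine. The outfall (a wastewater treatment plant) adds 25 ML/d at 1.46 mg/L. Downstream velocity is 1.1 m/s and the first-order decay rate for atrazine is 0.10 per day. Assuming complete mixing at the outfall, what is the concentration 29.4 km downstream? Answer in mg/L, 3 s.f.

25 ML/d = 0.2894 m³/s.
3.00 µg/L = 0.003 mg/L.
After complete mixing, C₀ = (0.2894·1.46 + 1.8·0.003) / 2.089 = 0.2048 mg/L.
Travel time t = 2.94e+04 m / 1.1 m/s = 2.673e+04 s = 0.3093 d.
C = 0.2048·exp(−0.10·0.3093) = 0.2048·0.9695 = 0.1985 mg/L.

0.199 mg/L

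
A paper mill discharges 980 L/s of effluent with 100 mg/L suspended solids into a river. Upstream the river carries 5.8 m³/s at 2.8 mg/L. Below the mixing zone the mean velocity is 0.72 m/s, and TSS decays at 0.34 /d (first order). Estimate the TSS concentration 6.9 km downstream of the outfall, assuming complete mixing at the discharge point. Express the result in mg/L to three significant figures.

16.2 mg/L

980 L/s = 0.98 m³/s.
After complete mixing, C₀ = (0.98·100 + 5.8·2.8) / 6.78 = 16.85 mg/L.
Travel time t = 6900 m / 0.72 m/s = 9583 s = 0.1109 d.
C = 16.85·exp(−0.34·0.1109) = 16.85·0.963 = 16.23 mg/L.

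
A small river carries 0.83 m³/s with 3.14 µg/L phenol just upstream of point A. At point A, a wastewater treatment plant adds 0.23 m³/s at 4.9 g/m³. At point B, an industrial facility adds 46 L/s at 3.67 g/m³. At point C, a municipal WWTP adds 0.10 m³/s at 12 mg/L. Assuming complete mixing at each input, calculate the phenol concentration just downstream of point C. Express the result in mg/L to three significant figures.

2.07 mg/L

3.14 µg/L = 0.00314 mg/L.
After input A: C = (0.83·0.00314 + 0.23·4.9) / 1.06 = 1.066 mg/L.
46 L/s = 0.046 m³/s.
After input B: C = (1.06·1.066 + 0.046·3.67) / 1.106 = 1.174 mg/L.
After input C: C = (1.106·1.174 + 0.1·12) / 1.206 = 2.072 mg/L.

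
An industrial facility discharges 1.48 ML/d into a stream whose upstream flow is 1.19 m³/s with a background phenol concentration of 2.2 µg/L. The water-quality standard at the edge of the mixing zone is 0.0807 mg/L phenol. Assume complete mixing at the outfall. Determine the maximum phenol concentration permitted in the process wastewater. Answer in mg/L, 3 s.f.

1.48 ML/d = 0.01713 m³/s.
2.2 µg/L = 0.0022 mg/L.
Mass balance: 0.0807·1.207 = 0.01713·Cₑ + 1.19·0.0022.
Cₑ = (0.09742 − 0.002618) / 0.01713 = 5.534 mg/L.

5.53 mg/L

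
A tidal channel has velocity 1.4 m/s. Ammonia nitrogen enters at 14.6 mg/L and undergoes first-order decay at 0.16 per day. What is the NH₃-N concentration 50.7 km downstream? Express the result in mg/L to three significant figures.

13.7 mg/L

Travel time t = 50.7 km / 1.4 m/s = 5.07e+04/1.4 = 3.621e+04 s = 0.4191 d.
First-order decay: C = 14.6·exp(−0.16·0.4191) = 14.6·0.9351 = 13.65 mg/L.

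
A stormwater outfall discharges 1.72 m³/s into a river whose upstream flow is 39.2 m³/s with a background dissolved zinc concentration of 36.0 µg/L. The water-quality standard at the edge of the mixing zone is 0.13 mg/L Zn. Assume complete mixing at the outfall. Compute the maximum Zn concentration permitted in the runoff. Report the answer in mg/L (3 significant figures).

36.0 µg/L = 0.036 mg/L.
Mass balance: 0.13·40.92 = 1.72·Cₑ + 39.2·0.036.
Cₑ = (5.32 − 1.411) / 1.72 = 2.272 mg/L.

2.27 mg/L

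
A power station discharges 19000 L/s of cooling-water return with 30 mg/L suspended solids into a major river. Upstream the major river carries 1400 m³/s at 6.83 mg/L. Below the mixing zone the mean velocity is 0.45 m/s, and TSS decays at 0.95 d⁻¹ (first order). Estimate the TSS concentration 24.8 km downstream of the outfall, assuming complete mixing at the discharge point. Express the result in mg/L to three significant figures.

3.90 mg/L

19000 L/s = 19 m³/s.
After complete mixing, C₀ = (19·30 + 1400·6.83) / 1419 = 7.14 mg/L.
Travel time t = 2.48e+04 m / 0.45 m/s = 5.511e+04 s = 0.6379 d.
C = 7.14·exp(−0.95·0.6379) = 7.14·0.5455 = 3.895 mg/L.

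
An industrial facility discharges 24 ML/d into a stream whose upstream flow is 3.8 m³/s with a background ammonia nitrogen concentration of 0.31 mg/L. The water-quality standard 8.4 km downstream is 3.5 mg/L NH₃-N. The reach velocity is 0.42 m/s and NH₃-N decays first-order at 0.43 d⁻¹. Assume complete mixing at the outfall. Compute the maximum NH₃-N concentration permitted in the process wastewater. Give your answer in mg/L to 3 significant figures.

52.5 mg/L

24 ML/d = 0.2778 m³/s.
Travel time to the compliance point: t = 8400/0.42 = 2e+04 s = 0.2315 d; decay factor exp(−0.43·0.2315) = 0.9053.
So the concentration just after mixing may be at most 3.5/0.9053 = 3.866 mg/L.
Mass balance: 3.866·4.078 = 0.2778·Cₑ + 3.8·0.31.
Cₑ = (15.77 − 1.178) / 0.2778 = 52.52 mg/L.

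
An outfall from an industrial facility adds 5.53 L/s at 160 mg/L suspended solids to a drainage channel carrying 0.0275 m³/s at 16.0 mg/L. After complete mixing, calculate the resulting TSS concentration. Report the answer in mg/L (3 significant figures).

40.1 mg/L

5.53 L/s = 0.00553 m³/s.
Flow-weighted mixing gives C = (0.00553·160 + 0.0275·16) / (0.00553 + 0.0275) = 1.325/0.03303 = 40.11 mg/L.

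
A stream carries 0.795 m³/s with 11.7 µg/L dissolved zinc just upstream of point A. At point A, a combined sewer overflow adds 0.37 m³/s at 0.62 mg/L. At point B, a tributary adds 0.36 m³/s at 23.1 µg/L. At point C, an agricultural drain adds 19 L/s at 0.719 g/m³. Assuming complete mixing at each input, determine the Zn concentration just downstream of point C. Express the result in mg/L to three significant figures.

0.169 mg/L

11.7 µg/L = 0.0117 mg/L.
After input A: C = (0.795·0.0117 + 0.37·0.62) / 1.165 = 0.2049 mg/L.
23.1 µg/L = 0.0231 mg/L.
After input B: C = (1.165·0.2049 + 0.36·0.0231) / 1.525 = 0.162 mg/L.
19 L/s = 0.019 m³/s.
After input C: C = (1.525·0.162 + 0.019·0.719) / 1.544 = 0.1688 mg/L.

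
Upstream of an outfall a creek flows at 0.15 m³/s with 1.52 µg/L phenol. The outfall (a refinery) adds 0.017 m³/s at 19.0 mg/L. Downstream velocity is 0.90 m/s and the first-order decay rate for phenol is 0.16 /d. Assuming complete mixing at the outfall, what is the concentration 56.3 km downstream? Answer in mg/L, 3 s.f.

1.52 µg/L = 0.00152 mg/L.
After complete mixing, C₀ = (0.017·19 + 0.15·0.00152) / 0.167 = 1.935 mg/L.
Travel time t = 5.63e+04 m / 0.90 m/s = 6.256e+04 s = 0.724 d.
C = 1.935·exp(−0.16·0.724) = 1.935·0.8906 = 1.724 mg/L.

1.72 mg/L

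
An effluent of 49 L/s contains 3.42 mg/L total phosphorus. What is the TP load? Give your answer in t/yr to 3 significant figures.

5.29 t/yr

49 L/s = 0.049 m³/s.
Mass flux = Q·C = 0.049 m³/s × 3.42 g/m³ = 0.1676 g/s.
= 0.1676 g/s × 31.56 = 5.288 t/yr.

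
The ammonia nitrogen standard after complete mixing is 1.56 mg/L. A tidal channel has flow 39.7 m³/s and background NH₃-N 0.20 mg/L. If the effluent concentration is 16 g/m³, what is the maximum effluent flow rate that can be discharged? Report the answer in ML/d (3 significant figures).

Mass balance at complete mixing: C_std·(Q_w + Q_r) = Q_w·C_e + Q_r·C_b.
Rearranging, Q_w = Q_r·(C_std − C_b)/(C_e − C_std) = 39.7·(1.56 − 0.2) / (16 − 1.56) = 3.739 m³/s.
= 323.1 ML/d.

323 ML/d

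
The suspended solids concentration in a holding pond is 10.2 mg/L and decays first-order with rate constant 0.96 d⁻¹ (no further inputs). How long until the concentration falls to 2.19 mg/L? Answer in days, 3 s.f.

t = ln(C₀/C)/k = ln(10.2/2.19)/0.96 = 1.538/0.96 = 1.603 d.

1.60 d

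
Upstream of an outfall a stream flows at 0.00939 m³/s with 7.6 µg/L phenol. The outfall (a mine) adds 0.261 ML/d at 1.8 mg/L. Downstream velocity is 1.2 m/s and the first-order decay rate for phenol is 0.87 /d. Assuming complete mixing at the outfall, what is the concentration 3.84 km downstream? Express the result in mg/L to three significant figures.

0.430 mg/L

0.261 ML/d = 0.003021 m³/s.
7.6 µg/L = 0.0076 mg/L.
After complete mixing, C₀ = (0.003021·1.8 + 0.00939·0.0076) / 0.01241 = 0.4439 mg/L.
Travel time t = 3840 m / 1.2 m/s = 3200 s = 0.03704 d.
C = 0.4439·exp(−0.87·0.03704) = 0.4439·0.9683 = 0.4298 mg/L.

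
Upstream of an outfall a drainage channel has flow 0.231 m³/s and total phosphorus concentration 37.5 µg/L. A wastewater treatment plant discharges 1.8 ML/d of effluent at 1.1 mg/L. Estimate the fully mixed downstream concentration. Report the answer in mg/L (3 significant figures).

0.125 mg/L

1.8 ML/d = 0.02083 m³/s.
37.5 µg/L = 0.0375 mg/L.
Conservation of mass across the mixing zone: C = (0.02083·1.1 + 0.231·0.0375) / (0.02083 + 0.231) = 0.03158/0.2518 = 0.1254 mg/L.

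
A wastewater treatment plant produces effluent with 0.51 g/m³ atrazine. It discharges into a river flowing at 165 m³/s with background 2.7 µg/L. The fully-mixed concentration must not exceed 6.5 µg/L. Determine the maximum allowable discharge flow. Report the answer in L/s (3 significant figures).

2.7 µg/L = 0.0027 mg/L.
6.5 µg/L = 0.0065 mg/L.
Mass balance at complete mixing: C_std·(Q_w + Q_r) = Q_w·C_e + Q_r·C_b.
Rearranging, Q_w = Q_r·(C_std − C_b)/(C_e − C_std) = 165·(0.0065 − 0.0027) / (0.51 − 0.0065) = 1.245 m³/s.
= 1245 L/s.

1250 L/s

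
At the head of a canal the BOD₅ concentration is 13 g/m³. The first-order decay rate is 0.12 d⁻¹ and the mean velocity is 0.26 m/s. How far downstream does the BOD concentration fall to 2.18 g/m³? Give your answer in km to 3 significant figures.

334 km

From C = C₀·e^(−kt), t = ln(C₀/C)/k = ln(13/2.18)/0.12 = 1.786/0.12 = 14.88 d.
Distance = v·t = 0.26 m/s × 1.286e+06 s = 3.343e+05 m = 334.3 km.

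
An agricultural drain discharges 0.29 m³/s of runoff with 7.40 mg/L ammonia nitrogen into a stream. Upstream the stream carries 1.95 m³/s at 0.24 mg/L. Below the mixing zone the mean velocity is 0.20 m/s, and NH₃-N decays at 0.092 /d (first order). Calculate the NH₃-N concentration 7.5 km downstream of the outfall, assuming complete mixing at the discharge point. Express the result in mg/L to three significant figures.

1.12 mg/L

After complete mixing, C₀ = (0.29·7.4 + 1.95·0.24) / 2.24 = 1.167 mg/L.
Travel time t = 7500 m / 0.20 m/s = 3.75e+04 s = 0.434 d.
C = 1.167·exp(−0.092·0.434) = 1.167·0.9609 = 1.121 mg/L.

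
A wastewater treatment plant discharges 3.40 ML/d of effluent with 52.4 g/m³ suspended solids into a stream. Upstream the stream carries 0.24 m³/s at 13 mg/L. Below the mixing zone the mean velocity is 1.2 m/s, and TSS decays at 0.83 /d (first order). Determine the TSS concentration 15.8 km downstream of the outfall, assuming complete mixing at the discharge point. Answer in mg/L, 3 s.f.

16.3 mg/L

3.40 ML/d = 0.03935 m³/s.
After complete mixing, C₀ = (0.03935·52.4 + 0.24·13) / 0.2794 = 18.55 mg/L.
Travel time t = 1.58e+04 m / 1.2 m/s = 1.317e+04 s = 0.1524 d.
C = 18.55·exp(−0.83·0.1524) = 18.55·0.8812 = 16.35 mg/L.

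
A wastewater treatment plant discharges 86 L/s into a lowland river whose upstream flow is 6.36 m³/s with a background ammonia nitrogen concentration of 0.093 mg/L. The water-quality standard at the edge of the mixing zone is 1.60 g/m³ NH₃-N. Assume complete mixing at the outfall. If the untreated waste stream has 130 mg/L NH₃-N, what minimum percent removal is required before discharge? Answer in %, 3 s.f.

13.0 %

86 L/s = 0.086 m³/s.
Mass balance: 1.6·6.446 = 0.086·Cₑ + 6.36·0.093.
Cₑ = (10.31 − 0.5915) / 0.086 = 113 mg/L.
Required removal = 1 − 113/130 = 13.04 %.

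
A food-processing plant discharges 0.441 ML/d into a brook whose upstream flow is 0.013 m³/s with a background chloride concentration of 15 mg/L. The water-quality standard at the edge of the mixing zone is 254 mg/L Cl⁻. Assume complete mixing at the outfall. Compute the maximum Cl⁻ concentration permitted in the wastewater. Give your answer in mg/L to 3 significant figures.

863 mg/L

0.441 ML/d = 0.005104 m³/s.
Mass balance: 254·0.0181 = 0.005104·Cₑ + 0.013·15.
Cₑ = (4.598 − 0.195) / 0.005104 = 862.7 mg/L.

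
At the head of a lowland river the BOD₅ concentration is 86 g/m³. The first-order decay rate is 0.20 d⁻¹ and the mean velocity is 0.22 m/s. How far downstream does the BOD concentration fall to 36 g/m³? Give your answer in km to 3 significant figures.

From C = C₀·e^(−kt), t = ln(C₀/C)/k = ln(86/36)/0.20 = 0.8708/0.20 = 4.354 d.
Distance = v·t = 0.22 m/s × 3.762e+05 s = 8.276e+04 m = 82.76 km.

82.8 km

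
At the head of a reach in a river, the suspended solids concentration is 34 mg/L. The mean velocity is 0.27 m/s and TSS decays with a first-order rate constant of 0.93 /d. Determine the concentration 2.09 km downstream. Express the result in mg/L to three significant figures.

Travel time t = 2.09 km / 0.27 m/s = 2090/0.27 = 7741 s = 0.08959 d.
First-order decay: C = 34·exp(−0.93·0.08959) = 34·0.9201 = 31.28 mg/L.

31.3 mg/L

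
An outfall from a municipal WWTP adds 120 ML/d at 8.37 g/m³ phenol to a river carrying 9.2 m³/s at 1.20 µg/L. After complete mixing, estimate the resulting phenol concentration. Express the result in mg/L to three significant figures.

120 ML/d = 1.389 m³/s.
1.20 µg/L = 0.0012 mg/L.
Conservation of mass across the mixing zone: C = (1.389·8.37 + 9.2·0.0012) / (1.389 + 9.2) = 11.64/10.59 = 1.099 mg/L.

1.10 mg/L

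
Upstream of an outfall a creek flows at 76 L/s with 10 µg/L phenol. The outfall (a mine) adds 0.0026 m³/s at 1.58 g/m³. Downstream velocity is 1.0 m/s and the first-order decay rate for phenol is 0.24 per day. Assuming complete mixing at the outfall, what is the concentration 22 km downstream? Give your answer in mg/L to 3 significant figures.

0.0583 mg/L

76 L/s = 0.076 m³/s.
10 µg/L = 0.01 mg/L.
After complete mixing, C₀ = (0.0026·1.58 + 0.076·0.01) / 0.0786 = 0.06193 mg/L.
Travel time t = 2.2e+04 m / 1.0 m/s = 2.2e+04 s = 0.2546 d.
C = 0.06193·exp(−0.24·0.2546) = 0.06193·0.9407 = 0.05826 mg/L.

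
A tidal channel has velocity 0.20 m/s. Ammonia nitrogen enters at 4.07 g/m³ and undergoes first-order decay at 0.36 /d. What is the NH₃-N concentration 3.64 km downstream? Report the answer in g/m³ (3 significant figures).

3.77 g/m³

Travel time t = 3.64 km / 0.20 m/s = 3640/0.20 = 1.82e+04 s = 0.2106 d.
First-order decay: C = 4.07·exp(−0.36·0.2106) = 4.07·0.927 = 3.773 g/m³.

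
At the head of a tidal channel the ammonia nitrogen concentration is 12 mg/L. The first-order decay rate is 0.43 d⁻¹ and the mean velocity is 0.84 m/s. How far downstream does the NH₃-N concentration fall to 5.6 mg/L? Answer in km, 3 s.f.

From C = C₀·e^(−kt), t = ln(C₀/C)/k = ln(12/5.6)/0.43 = 0.7621/0.43 = 1.772 d.
Distance = v·t = 0.84 m/s × 1.531e+05 s = 1.286e+05 m = 128.6 km.

129 km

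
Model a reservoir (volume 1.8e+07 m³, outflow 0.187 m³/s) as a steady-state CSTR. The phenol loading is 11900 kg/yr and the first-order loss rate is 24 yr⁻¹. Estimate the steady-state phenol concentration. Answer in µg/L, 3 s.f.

27.2 µg/L

Outflow Q = 0.187 m³/s × 3.156e+07 s/yr = 5.901e+06 m³/yr.
Steady-state CSTR mass balance: W = Q·C + k·V·C, so C = W/(Q + kV).
Q + kV = 5.901e+06 + 24·1.8e+07 = 4.379e+08 m³/yr.
C = 11900/4.379e+08 = 2.718e-05 kg/m³ = 0.02718 mg/L = 27.18 µg/L.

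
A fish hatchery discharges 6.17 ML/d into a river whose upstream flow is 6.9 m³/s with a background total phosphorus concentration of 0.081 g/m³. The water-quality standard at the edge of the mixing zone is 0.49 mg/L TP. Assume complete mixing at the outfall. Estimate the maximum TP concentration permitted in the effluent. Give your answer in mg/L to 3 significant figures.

40.0 mg/L

6.17 ML/d = 0.07141 m³/s.
Mass balance: 0.49·6.971 = 0.07141·Cₑ + 6.9·0.081.
Cₑ = (3.416 − 0.5589) / 0.07141 = 40.01 mg/L.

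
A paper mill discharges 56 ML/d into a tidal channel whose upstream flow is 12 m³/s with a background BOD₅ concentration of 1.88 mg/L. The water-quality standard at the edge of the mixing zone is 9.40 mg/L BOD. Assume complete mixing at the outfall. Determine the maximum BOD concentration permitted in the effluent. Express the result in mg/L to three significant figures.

56 ML/d = 0.6481 m³/s.
Mass balance: 9.4·12.65 = 0.6481·Cₑ + 12·1.88.
Cₑ = (118.9 − 22.56) / 0.6481 = 148.6 mg/L.

149 mg/L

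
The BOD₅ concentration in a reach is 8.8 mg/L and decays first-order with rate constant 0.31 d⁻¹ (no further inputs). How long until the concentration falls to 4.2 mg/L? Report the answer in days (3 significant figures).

t = ln(C₀/C)/k = ln(8.8/4.2)/0.31 = 0.7397/0.31 = 2.386 d.

2.39 d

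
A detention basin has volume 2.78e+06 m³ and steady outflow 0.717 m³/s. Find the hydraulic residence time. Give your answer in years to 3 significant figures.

0.123 yr

Q = 0.717 m³/s × 3.156e+07 s/yr = 2.263e+07 m³/yr.
Hydraulic residence time τ = V/Q = 2.78e+06/2.263e+07 = 0.1229 yr.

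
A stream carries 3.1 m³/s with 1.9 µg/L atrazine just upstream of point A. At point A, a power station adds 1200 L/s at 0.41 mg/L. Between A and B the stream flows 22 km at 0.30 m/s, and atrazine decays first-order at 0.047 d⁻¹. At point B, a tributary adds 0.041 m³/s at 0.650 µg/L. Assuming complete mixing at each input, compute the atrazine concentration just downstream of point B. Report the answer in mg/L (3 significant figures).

0.110 mg/L

1.9 µg/L = 0.0019 mg/L.
1200 L/s = 1.2 m³/s.
After input A: C = (3.1·0.0019 + 1.2·0.41) / 4.3 = 0.1158 mg/L.
Over the 22 km reach to input B (t = 7.333e+04 s = 0.8488 d), decay gives C = 0.1158·exp(−0.047·0.8488) = 0.1113 mg/L.
0.650 µg/L = 0.00065 mg/L.
After input B: C = (4.3·0.1113 + 0.041·0.00065) / 4.341 = 0.1102 mg/L.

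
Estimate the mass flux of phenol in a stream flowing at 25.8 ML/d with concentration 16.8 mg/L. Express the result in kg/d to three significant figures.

433 kg/d

25.8 ML/d = 0.2986 m³/s.
Mass flux = Q·C = 0.2986 m³/s × 16.8 g/m³ = 5.017 g/s.
= 5.017 g/s × 86.4 = 433.4 kg/d.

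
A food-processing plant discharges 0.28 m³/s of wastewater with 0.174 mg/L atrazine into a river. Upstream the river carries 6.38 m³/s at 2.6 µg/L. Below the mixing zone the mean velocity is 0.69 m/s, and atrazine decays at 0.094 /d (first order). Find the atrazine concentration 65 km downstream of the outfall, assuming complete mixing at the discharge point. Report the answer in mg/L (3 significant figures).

2.6 µg/L = 0.0026 mg/L.
After complete mixing, C₀ = (0.28·0.174 + 6.38·0.0026) / 6.66 = 0.009806 mg/L.
Travel time t = 6.5e+04 m / 0.69 m/s = 9.42e+04 s = 1.09 d.
C = 0.009806·exp(−0.094·1.09) = 0.009806·0.9026 = 0.008851 mg/L.

0.00885 mg/L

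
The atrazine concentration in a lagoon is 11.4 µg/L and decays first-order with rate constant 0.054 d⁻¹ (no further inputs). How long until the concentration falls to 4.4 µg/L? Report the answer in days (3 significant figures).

t = ln(C₀/C)/k = ln(11.4/4.4)/0.054 = 0.952/0.054 = 17.63 d.

17.6 d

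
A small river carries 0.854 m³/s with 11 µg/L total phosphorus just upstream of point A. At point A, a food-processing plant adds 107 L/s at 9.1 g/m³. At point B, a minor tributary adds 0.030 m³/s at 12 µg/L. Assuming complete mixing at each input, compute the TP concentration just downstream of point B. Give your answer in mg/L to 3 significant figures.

0.992 mg/L

11 µg/L = 0.011 mg/L.
107 L/s = 0.107 m³/s.
After input A: C = (0.854·0.011 + 0.107·9.1) / 0.961 = 1.023 mg/L.
12 µg/L = 0.012 mg/L.
After input B: C = (0.961·1.023 + 0.03·0.012) / 0.991 = 0.9924 mg/L.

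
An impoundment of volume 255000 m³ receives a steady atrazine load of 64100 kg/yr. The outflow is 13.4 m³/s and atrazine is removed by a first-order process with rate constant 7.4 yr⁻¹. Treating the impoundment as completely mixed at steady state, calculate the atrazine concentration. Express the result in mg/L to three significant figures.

0.151 mg/L

Outflow Q = 13.4 m³/s × 3.156e+07 s/yr = 4.229e+08 m³/yr.
Steady-state CSTR mass balance: W = Q·C + k·V·C, so C = W/(Q + kV).
Q + kV = 4.229e+08 + 7.4·255000 = 4.248e+08 m³/yr.
C = 64100/4.248e+08 = 0.0001509 kg/m³ = 0.1509 mg/L.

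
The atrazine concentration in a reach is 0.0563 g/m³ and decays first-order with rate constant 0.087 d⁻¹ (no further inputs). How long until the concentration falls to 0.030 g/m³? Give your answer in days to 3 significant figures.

7.24 d

t = ln(C₀/C)/k = ln(0.0563/0.030)/0.087 = 0.6295/0.087 = 7.236 d.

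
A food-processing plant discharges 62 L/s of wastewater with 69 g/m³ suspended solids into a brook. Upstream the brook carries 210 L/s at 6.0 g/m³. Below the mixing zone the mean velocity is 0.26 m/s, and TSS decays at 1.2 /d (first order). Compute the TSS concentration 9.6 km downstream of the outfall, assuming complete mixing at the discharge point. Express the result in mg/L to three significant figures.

12.2 mg/L

62 L/s = 0.062 m³/s.
210 L/s = 0.21 m³/s.
After complete mixing, C₀ = (0.062·69 + 0.21·6) / 0.272 = 20.36 mg/L.
Travel time t = 9600 m / 0.26 m/s = 3.692e+04 s = 0.4274 d.
C = 20.36·exp(−1.2·0.4274) = 20.36·0.5988 = 12.19 mg/L.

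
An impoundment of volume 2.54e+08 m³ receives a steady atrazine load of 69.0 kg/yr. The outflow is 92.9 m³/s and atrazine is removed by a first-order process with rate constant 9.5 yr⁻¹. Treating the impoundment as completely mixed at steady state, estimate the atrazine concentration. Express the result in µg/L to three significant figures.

Outflow Q = 92.9 m³/s × 3.156e+07 s/yr = 2.932e+09 m³/yr.
Steady-state CSTR mass balance: W = Q·C + k·V·C, so C = W/(Q + kV).
Q + kV = 2.932e+09 + 9.5·2.54e+08 = 5.345e+09 m³/yr.
C = 69.0/5.345e+09 = 1.291e-08 kg/m³ = 1.291e-05 mg/L = 0.01291 µg/L.

0.0129 µg/L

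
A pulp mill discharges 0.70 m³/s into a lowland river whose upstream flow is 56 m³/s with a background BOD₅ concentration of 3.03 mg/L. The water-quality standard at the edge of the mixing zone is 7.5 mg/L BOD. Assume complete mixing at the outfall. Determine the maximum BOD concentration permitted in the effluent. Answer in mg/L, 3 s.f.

Mass balance: 7.5·56.7 = 0.7·Cₑ + 56·3.03.
Cₑ = (425.2 − 169.7) / 0.7 = 365.1 mg/L.

365 mg/L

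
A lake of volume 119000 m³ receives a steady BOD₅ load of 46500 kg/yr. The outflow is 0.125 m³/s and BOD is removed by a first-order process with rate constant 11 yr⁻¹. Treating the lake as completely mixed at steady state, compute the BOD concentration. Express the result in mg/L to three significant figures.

Outflow Q = 0.125 m³/s × 3.156e+07 s/yr = 3.945e+06 m³/yr.
Steady-state CSTR mass balance: W = Q·C + k·V·C, so C = W/(Q + kV).
Q + kV = 3.945e+06 + 11·119000 = 5.254e+06 m³/yr.
C = 46500/5.254e+06 = 0.008851 kg/m³ = 8.851 mg/L.

8.85 mg/L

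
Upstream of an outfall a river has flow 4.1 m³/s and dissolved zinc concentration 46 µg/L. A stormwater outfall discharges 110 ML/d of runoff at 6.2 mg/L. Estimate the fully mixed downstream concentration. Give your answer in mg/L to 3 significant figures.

1.50 mg/L

110 ML/d = 1.273 m³/s.
46 µg/L = 0.046 mg/L.
Conservation of mass across the mixing zone: C = (1.273·6.2 + 4.1·0.046) / (1.273 + 4.1) = 8.082/5.373 = 1.504 mg/L.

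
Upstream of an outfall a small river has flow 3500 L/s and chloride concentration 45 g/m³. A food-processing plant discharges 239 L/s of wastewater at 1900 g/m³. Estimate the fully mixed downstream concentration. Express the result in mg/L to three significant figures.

239 L/s = 0.239 m³/s.
3500 L/s = 3.5 m³/s.
Flow-weighted mixing gives C = (0.239·1900 + 3.5·45) / (0.239 + 3.5) = 611.6/3.739 = 163.6 mg/L.

164 mg/L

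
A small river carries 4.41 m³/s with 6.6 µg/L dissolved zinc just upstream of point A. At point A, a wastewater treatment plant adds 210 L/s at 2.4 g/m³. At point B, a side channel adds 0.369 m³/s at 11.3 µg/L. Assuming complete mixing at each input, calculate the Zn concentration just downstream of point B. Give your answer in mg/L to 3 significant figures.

0.108 mg/L

6.6 µg/L = 0.0066 mg/L.
210 L/s = 0.21 m³/s.
After input A: C = (4.41·0.0066 + 0.21·2.4) / 4.62 = 0.1154 mg/L.
11.3 µg/L = 0.0113 mg/L.
After input B: C = (4.62·0.1154 + 0.369·0.0113) / 4.989 = 0.1077 mg/L.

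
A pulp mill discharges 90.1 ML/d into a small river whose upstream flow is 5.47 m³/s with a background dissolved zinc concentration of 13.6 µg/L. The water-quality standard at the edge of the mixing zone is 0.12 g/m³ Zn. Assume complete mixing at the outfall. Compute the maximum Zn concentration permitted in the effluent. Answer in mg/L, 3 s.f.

90.1 ML/d = 1.043 m³/s.
13.6 µg/L = 0.0136 mg/L.
Mass balance: 0.12·6.513 = 1.043·Cₑ + 5.47·0.0136.
Cₑ = (0.7815 − 0.07439) / 1.043 = 0.6781 mg/L.

0.678 mg/L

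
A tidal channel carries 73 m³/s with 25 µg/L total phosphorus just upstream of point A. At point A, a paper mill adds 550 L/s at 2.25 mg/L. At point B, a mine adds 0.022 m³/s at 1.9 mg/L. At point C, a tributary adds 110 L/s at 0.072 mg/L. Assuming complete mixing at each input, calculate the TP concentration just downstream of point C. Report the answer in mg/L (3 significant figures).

0.0422 mg/L

25 µg/L = 0.025 mg/L.
550 L/s = 0.55 m³/s.
After input A: C = (73·0.025 + 0.55·2.25) / 73.55 = 0.04164 mg/L.
After input B: C = (73.55·0.04164 + 0.022·1.9) / 73.57 = 0.04219 mg/L.
110 L/s = 0.11 m³/s.
After input C: C = (73.57·0.04219 + 0.11·0.072) / 73.68 = 0.04224 mg/L.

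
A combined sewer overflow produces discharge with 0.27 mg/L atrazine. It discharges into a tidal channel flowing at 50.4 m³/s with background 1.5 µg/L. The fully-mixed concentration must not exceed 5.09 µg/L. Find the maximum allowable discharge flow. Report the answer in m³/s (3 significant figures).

0.683 m³/s

1.5 µg/L = 0.0015 mg/L.
5.09 µg/L = 0.00509 mg/L.
Mass balance at complete mixing: C_std·(Q_w + Q_r) = Q_w·C_e + Q_r·C_b.
Rearranging, Q_w = Q_r·(C_std − C_b)/(C_e − C_std) = 50.4·(0.00509 − 0.0015) / (0.27 − 0.00509) = 0.683 m³/s.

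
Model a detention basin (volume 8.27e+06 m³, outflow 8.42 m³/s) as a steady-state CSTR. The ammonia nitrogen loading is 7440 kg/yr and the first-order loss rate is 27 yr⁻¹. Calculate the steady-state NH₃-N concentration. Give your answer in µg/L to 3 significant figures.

15.2 µg/L

Outflow Q = 8.42 m³/s × 3.156e+07 s/yr = 2.657e+08 m³/yr.
Steady-state CSTR mass balance: W = Q·C + k·V·C, so C = W/(Q + kV).
Q + kV = 2.657e+08 + 27·8.27e+06 = 4.89e+08 m³/yr.
C = 7440/4.89e+08 = 1.521e-05 kg/m³ = 0.01521 mg/L = 15.21 µg/L.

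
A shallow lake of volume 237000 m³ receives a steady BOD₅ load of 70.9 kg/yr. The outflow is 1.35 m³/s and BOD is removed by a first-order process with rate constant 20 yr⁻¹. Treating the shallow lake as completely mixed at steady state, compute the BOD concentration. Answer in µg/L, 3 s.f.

Outflow Q = 1.35 m³/s × 3.156e+07 s/yr = 4.26e+07 m³/yr.
Steady-state CSTR mass balance: W = Q·C + k·V·C, so C = W/(Q + kV).
Q + kV = 4.26e+07 + 20·237000 = 4.734e+07 m³/yr.
C = 70.9/4.734e+07 = 1.498e-06 kg/m³ = 0.001498 mg/L = 1.498 µg/L.

1.50 µg/L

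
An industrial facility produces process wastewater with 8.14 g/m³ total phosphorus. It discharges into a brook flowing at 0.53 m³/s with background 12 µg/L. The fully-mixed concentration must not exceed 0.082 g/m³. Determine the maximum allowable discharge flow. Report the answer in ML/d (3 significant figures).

0.398 ML/d

12 µg/L = 0.012 mg/L.
Mass balance at complete mixing: C_std·(Q_w + Q_r) = Q_w·C_e + Q_r·C_b.
Rearranging, Q_w = Q_r·(C_std − C_b)/(C_e − C_std) = 0.53·(0.082 − 0.012) / (8.14 − 0.082) = 0.004604 m³/s.
= 0.3978 ML/d.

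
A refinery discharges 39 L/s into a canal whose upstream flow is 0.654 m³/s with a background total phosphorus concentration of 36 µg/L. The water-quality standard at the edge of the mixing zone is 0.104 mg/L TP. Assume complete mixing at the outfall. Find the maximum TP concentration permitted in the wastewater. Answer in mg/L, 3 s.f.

39 L/s = 0.039 m³/s.
36 µg/L = 0.036 mg/L.
Mass balance: 0.104·0.693 = 0.039·Cₑ + 0.654·0.036.
Cₑ = (0.07207 − 0.02354) / 0.039 = 1.244 mg/L.

1.24 mg/L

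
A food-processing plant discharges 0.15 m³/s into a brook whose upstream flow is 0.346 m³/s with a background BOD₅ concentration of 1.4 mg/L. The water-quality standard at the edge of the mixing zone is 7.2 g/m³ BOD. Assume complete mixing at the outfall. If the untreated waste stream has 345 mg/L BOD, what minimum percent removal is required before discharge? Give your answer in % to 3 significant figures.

Mass balance: 7.2·0.496 = 0.15·Cₑ + 0.346·1.4.
Cₑ = (3.571 − 0.4844) / 0.15 = 20.58 mg/L.
Required removal = 1 − 20.58/345 = 94.04 %.

94.0 %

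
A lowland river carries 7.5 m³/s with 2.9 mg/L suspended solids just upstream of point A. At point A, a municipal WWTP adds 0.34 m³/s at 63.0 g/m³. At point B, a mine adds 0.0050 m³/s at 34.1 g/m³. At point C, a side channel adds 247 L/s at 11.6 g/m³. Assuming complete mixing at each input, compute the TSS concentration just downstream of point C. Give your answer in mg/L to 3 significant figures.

5.71 mg/L

After input A: C = (7.5·2.9 + 0.34·63) / 7.84 = 5.506 mg/L.
After input B: C = (7.84·5.506 + 0.005·34.1) / 7.845 = 5.525 mg/L.
247 L/s = 0.247 m³/s.
After input C: C = (7.845·5.525 + 0.247·11.6) / 8.092 = 5.71 mg/L.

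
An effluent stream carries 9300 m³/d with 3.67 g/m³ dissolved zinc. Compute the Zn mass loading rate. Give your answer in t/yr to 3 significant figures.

12.5 t/yr

9300 m³/d = 0.1076 m³/s.
Mass flux = Q·C = 0.1076 m³/s × 3.67 g/m³ = 0.395 g/s.
= 0.395 g/s × 31.56 = 12.47 t/yr.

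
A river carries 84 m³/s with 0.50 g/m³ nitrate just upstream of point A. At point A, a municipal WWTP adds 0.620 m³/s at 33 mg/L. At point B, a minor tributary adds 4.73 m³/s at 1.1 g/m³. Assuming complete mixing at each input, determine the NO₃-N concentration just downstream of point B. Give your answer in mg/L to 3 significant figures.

After input A: C = (84·0.5 + 0.62·33) / 84.62 = 0.7381 mg/L.
After input B: C = (84.62·0.7381 + 4.73·1.1) / 89.35 = 0.7573 mg/L.

0.757 mg/L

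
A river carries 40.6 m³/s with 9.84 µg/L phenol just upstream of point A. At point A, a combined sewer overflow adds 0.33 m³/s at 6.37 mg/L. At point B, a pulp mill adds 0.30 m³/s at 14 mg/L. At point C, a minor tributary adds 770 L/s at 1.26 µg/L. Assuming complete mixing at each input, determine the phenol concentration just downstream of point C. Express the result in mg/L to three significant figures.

0.160 mg/L

9.84 µg/L = 0.00984 mg/L.
After input A: C = (40.6·0.00984 + 0.33·6.37) / 40.93 = 0.06112 mg/L.
After input B: C = (40.93·0.06112 + 0.3·14) / 41.23 = 0.1625 mg/L.
770 L/s = 0.77 m³/s.
1.26 µg/L = 0.00126 mg/L.
After input C: C = (41.23·0.1625 + 0.77·0.00126) / 42 = 0.1596 mg/L.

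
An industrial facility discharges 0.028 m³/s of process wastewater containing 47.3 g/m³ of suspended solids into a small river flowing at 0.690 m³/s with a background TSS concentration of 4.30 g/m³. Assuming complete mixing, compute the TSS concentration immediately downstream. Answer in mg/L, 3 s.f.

Flow-weighted mixing gives C = (0.028·47.3 + 0.69·4.3) / (0.028 + 0.69) = 4.291/0.718 = 5.977 mg/L.

5.98 mg/L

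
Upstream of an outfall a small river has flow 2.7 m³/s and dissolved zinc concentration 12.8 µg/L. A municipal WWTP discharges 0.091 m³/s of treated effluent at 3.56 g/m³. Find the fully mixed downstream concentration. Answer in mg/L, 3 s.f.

0.128 mg/L

12.8 µg/L = 0.0128 mg/L.
Flow-weighted mixing gives C = (0.091·3.56 + 2.7·0.0128) / (0.091 + 2.7) = 0.3585/2.791 = 0.1285 mg/L.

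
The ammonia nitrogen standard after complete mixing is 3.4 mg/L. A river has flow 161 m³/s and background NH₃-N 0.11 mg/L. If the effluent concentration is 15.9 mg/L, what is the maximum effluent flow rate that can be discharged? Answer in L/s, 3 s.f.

Mass balance at complete mixing: C_std·(Q_w + Q_r) = Q_w·C_e + Q_r·C_b.
Rearranging, Q_w = Q_r·(C_std − C_b)/(C_e − C_std) = 161·(3.4 − 0.11) / (15.9 − 3.4) = 42.38 m³/s.
= 4.238e+04 L/s.

42400 L/s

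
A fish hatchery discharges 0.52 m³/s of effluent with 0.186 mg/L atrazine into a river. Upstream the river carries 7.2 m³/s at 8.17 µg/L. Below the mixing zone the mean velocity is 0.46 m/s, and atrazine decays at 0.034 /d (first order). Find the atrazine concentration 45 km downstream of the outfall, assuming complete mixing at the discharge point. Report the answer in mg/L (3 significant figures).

8.17 µg/L = 0.00817 mg/L.
After complete mixing, C₀ = (0.52·0.186 + 7.2·0.00817) / 7.72 = 0.02015 mg/L.
Travel time t = 4.5e+04 m / 0.46 m/s = 9.783e+04 s = 1.132 d.
C = 0.02015·exp(−0.034·1.132) = 0.02015·0.9622 = 0.01939 mg/L.

0.0194 mg/L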